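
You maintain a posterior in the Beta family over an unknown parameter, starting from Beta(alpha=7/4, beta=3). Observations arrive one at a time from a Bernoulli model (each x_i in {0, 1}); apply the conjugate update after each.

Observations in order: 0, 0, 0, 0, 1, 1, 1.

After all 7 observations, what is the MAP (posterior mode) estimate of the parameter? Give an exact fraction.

5/13

obs 1: x=0 → posterior Beta(7/4, 4)
obs 2: x=0 → posterior Beta(7/4, 5)
obs 3: x=0 → posterior Beta(7/4, 6)
obs 4: x=0 → posterior Beta(7/4, 7)
obs 5: x=1 → posterior Beta(11/4, 7)
obs 6: x=1 → posterior Beta(15/4, 7)
obs 7: x=1 → posterior Beta(19/4, 7)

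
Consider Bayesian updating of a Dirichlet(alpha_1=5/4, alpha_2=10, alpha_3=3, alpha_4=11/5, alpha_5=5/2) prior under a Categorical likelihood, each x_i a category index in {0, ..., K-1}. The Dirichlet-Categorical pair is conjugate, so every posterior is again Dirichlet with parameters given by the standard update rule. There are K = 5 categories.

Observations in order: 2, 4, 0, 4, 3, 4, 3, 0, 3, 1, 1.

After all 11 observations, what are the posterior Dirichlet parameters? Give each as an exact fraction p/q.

alpha_1=13/4, alpha_2=12, alpha_3=4, alpha_4=26/5, alpha_5=11/2

obs 1: x=2 → posterior Dirichlet(5/4, 10, 4, 11/5, 5/2)
obs 2: x=4 → posterior Dirichlet(5/4, 10, 4, 11/5, 7/2)
obs 3: x=0 → posterior Dirichlet(9/4, 10, 4, 11/5, 7/2)
obs 4: x=4 → posterior Dirichlet(9/4, 10, 4, 11/5, 9/2)
obs 5: x=3 → posterior Dirichlet(9/4, 10, 4, 16/5, 9/2)
obs 6: x=4 → posterior Dirichlet(9/4, 10, 4, 16/5, 11/2)
obs 7: x=3 → posterior Dirichlet(9/4, 10, 4, 21/5, 11/2)
obs 8: x=0 → posterior Dirichlet(13/4, 10, 4, 21/5, 11/2)
obs 9: x=3 → posterior Dirichlet(13/4, 10, 4, 26/5, 11/2)
obs 10: x=1 → posterior Dirichlet(13/4, 11, 4, 26/5, 11/2)
obs 11: x=1 → posterior Dirichlet(13/4, 12, 4, 26/5, 11/2)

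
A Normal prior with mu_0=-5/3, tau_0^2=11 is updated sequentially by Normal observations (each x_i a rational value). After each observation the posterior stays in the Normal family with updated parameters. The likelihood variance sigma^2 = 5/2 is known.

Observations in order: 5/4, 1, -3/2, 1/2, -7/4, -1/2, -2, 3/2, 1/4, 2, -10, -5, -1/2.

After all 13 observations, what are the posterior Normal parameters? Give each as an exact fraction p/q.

obs 1: x=5/4 → posterior Normal(115/162, 55/27)
obs 2: x=1 → posterior Normal(247/294, 55/49)
obs 3: x=-3/2 → posterior Normal(49/426, 55/71)
obs 4: x=1/2 → posterior Normal(115/558, 55/93)
obs 5: x=-7/4 → posterior Normal(-58/345, 11/23)
obs 6: x=-1/2 → posterior Normal(-91/411, 55/137)
obs 7: x=-2 → posterior Normal(-223/477, 55/159)
obs 8: x=3/2 → posterior Normal(-124/543, 55/181)
obs 9: x=1/4 → posterior Normal(-215/1218, 55/203)
obs 10: x=2 → posterior Normal(49/1350, 11/45)
obs 11: x=-10 → posterior Normal(-1271/1482, 55/247)
obs 12: x=-5 → posterior Normal(-1931/1614, 55/269)
obs 13: x=-1/2 → posterior Normal(-1997/1746, 55/291)

mu_0=-1997/1746, tau_0^2=55/291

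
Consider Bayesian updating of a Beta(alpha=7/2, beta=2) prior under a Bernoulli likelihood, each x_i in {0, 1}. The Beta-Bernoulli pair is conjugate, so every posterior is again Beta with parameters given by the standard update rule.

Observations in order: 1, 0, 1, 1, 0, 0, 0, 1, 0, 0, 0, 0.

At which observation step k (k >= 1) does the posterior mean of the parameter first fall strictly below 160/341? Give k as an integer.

k = 11

obs 1: x=1 → posterior Beta(9/2, 2)
obs 2: x=0 → posterior Beta(9/2, 3)
obs 3: x=1 → posterior Beta(11/2, 3)
obs 4: x=1 → posterior Beta(13/2, 3)
obs 5: x=0 → posterior Beta(13/2, 4)
obs 6: x=0 → posterior Beta(13/2, 5)
obs 7: x=0 → posterior Beta(13/2, 6)
obs 8: x=1 → posterior Beta(15/2, 6)
obs 9: x=0 → posterior Beta(15/2, 7)
obs 10: x=0 → posterior Beta(15/2, 8)
obs 11: x=0 → posterior Beta(15/2, 9)
obs 12: x=0 → posterior Beta(15/2, 10)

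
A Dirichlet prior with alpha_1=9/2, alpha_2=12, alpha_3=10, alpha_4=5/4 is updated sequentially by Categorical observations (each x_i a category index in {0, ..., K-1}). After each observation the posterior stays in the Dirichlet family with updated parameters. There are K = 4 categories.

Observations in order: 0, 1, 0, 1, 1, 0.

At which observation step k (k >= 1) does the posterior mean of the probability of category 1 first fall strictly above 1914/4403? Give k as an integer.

k = 2

obs 1: x=0 → posterior Dirichlet(11/2, 12, 10, 5/4)
obs 2: x=1 → posterior Dirichlet(11/2, 13, 10, 5/4)
obs 3: x=0 → posterior Dirichlet(13/2, 13, 10, 5/4)
obs 4: x=1 → posterior Dirichlet(13/2, 14, 10, 5/4)
obs 5: x=1 → posterior Dirichlet(13/2, 15, 10, 5/4)
obs 6: x=0 → posterior Dirichlet(15/2, 15, 10, 5/4)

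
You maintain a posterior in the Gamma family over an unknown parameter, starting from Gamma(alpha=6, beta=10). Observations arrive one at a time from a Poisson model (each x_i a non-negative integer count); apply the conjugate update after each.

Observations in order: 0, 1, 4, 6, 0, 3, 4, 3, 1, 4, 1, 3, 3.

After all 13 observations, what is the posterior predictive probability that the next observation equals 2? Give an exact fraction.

obs 1: x=0 → posterior Gamma(6, 11)
obs 2: x=1 → posterior Gamma(7, 12)
obs 3: x=4 → posterior Gamma(11, 13)
obs 4: x=6 → posterior Gamma(17, 14)
obs 5: x=0 → posterior Gamma(17, 15)
obs 6: x=3 → posterior Gamma(20, 16)
obs 7: x=4 → posterior Gamma(24, 17)
obs 8: x=3 → posterior Gamma(27, 18)
obs 9: x=1 → posterior Gamma(28, 19)
obs 10: x=4 → posterior Gamma(32, 20)
obs 11: x=1 → posterior Gamma(33, 21)
obs 12: x=3 → posterior Gamma(36, 22)
obs 13: x=3 → posterior Gamma(39, 23)

8323365410110471126604856754452427381986768205130607655/32320618583131481314558234881801916465060590249157066752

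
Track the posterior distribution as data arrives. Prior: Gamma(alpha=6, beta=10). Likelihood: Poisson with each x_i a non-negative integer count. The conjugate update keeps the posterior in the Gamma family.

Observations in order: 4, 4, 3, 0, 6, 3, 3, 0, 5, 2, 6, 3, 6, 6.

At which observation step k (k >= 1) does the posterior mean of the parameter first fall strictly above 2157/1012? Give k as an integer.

obs 1: x=4 → posterior Gamma(10, 11)
obs 2: x=4 → posterior Gamma(14, 12)
obs 3: x=3 → posterior Gamma(17, 13)
obs 4: x=0 → posterior Gamma(17, 14)
obs 5: x=6 → posterior Gamma(23, 15)
obs 6: x=3 → posterior Gamma(26, 16)
obs 7: x=3 → posterior Gamma(29, 17)
obs 8: x=0 → posterior Gamma(29, 18)
obs 9: x=5 → posterior Gamma(34, 19)
obs 10: x=2 → posterior Gamma(36, 20)
obs 11: x=6 → posterior Gamma(42, 21)
obs 12: x=3 → posterior Gamma(45, 22)
obs 13: x=6 → posterior Gamma(51, 23)
obs 14: x=6 → posterior Gamma(57, 24)

k = 13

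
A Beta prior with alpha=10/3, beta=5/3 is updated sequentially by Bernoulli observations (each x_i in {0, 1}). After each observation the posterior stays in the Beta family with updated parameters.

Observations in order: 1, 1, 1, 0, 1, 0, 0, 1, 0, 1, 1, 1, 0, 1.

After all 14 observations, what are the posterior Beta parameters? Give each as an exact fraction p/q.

obs 1: x=1 → posterior Beta(13/3, 5/3)
obs 2: x=1 → posterior Beta(16/3, 5/3)
obs 3: x=1 → posterior Beta(19/3, 5/3)
obs 4: x=0 → posterior Beta(19/3, 8/3)
obs 5: x=1 → posterior Beta(22/3, 8/3)
obs 6: x=0 → posterior Beta(22/3, 11/3)
obs 7: x=0 → posterior Beta(22/3, 14/3)
obs 8: x=1 → posterior Beta(25/3, 14/3)
obs 9: x=0 → posterior Beta(25/3, 17/3)
obs 10: x=1 → posterior Beta(28/3, 17/3)
obs 11: x=1 → posterior Beta(31/3, 17/3)
obs 12: x=1 → posterior Beta(34/3, 17/3)
obs 13: x=0 → posterior Beta(34/3, 20/3)
obs 14: x=1 → posterior Beta(37/3, 20/3)

alpha=37/3, beta=20/3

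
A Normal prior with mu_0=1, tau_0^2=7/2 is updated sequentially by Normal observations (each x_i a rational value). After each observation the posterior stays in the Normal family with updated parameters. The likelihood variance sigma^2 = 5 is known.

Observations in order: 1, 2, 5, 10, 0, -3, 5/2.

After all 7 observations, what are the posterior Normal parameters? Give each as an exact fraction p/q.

mu_0=265/118, tau_0^2=35/59

obs 1: x=1 → posterior Normal(1, 35/17)
obs 2: x=2 → posterior Normal(31/24, 35/24)
obs 3: x=5 → posterior Normal(66/31, 35/31)
obs 4: x=10 → posterior Normal(68/19, 35/38)
obs 5: x=0 → posterior Normal(136/45, 7/9)
obs 6: x=-3 → posterior Normal(115/52, 35/52)
obs 7: x=5/2 → posterior Normal(265/118, 35/59)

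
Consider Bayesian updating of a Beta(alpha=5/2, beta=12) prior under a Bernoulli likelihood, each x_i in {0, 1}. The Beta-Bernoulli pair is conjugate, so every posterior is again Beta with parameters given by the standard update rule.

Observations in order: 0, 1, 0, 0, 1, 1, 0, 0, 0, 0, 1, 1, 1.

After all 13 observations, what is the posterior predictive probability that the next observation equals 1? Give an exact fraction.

obs 1: x=0 → posterior Beta(5/2, 13)
obs 2: x=1 → posterior Beta(7/2, 13)
obs 3: x=0 → posterior Beta(7/2, 14)
obs 4: x=0 → posterior Beta(7/2, 15)
obs 5: x=1 → posterior Beta(9/2, 15)
obs 6: x=1 → posterior Beta(11/2, 15)
obs 7: x=0 → posterior Beta(11/2, 16)
obs 8: x=0 → posterior Beta(11/2, 17)
obs 9: x=0 → posterior Beta(11/2, 18)
obs 10: x=0 → posterior Beta(11/2, 19)
obs 11: x=1 → posterior Beta(13/2, 19)
obs 12: x=1 → posterior Beta(15/2, 19)
obs 13: x=1 → posterior Beta(17/2, 19)

17/55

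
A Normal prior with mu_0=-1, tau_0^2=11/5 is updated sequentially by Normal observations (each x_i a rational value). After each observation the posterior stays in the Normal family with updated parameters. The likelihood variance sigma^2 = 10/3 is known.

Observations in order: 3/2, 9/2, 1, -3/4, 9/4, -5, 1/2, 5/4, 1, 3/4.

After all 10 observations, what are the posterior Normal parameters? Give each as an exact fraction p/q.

obs 1: x=3/2 → posterior Normal(-1/166, 110/83)
obs 2: x=9/2 → posterior Normal(37/29, 55/58)
obs 3: x=1 → posterior Normal(181/149, 110/149)
obs 4: x=-3/4 → posterior Normal(625/728, 55/91)
obs 5: x=9/4 → posterior Normal(461/430, 22/43)
obs 6: x=-5 → posterior Normal(131/496, 55/124)
obs 7: x=1/2 → posterior Normal(82/281, 110/281)
obs 8: x=5/4 → posterior Normal(493/1256, 55/157)
obs 9: x=1 → posterior Normal(625/1388, 110/347)
obs 10: x=3/4 → posterior Normal(181/380, 11/38)

mu_0=181/380, tau_0^2=11/38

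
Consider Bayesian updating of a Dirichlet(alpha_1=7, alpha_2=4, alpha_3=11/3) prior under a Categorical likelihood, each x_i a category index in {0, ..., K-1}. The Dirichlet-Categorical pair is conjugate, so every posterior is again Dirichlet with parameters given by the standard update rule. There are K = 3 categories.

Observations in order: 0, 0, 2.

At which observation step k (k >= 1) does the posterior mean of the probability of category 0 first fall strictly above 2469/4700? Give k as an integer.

k = 2

obs 1: x=0 → posterior Dirichlet(8, 4, 11/3)
obs 2: x=0 → posterior Dirichlet(9, 4, 11/3)
obs 3: x=2 → posterior Dirichlet(9, 4, 14/3)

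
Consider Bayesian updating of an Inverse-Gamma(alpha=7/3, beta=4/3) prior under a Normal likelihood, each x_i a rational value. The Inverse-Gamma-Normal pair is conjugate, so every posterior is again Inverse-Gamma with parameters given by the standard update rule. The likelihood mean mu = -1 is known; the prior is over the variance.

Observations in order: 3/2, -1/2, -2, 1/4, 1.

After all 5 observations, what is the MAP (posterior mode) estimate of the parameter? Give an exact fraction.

151/112

obs 1: x=3/2 → posterior Inverse-Gamma(17/6, 107/24)
obs 2: x=-1/2 → posterior Inverse-Gamma(10/3, 55/12)
obs 3: x=-2 → posterior Inverse-Gamma(23/6, 61/12)
obs 4: x=1/4 → posterior Inverse-Gamma(13/3, 563/96)
obs 5: x=1 → posterior Inverse-Gamma(29/6, 755/96)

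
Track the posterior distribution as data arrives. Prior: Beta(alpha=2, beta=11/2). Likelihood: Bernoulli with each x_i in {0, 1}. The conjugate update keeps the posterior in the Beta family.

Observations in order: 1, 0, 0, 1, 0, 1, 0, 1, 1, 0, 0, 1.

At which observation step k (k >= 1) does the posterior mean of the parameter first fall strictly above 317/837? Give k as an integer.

k = 8

obs 1: x=1 → posterior Beta(3, 11/2)
obs 2: x=0 → posterior Beta(3, 13/2)
obs 3: x=0 → posterior Beta(3, 15/2)
obs 4: x=1 → posterior Beta(4, 15/2)
obs 5: x=0 → posterior Beta(4, 17/2)
obs 6: x=1 → posterior Beta(5, 17/2)
obs 7: x=0 → posterior Beta(5, 19/2)
obs 8: x=1 → posterior Beta(6, 19/2)
obs 9: x=1 → posterior Beta(7, 19/2)
obs 10: x=0 → posterior Beta(7, 21/2)
obs 11: x=0 → posterior Beta(7, 23/2)
obs 12: x=1 → posterior Beta(8, 23/2)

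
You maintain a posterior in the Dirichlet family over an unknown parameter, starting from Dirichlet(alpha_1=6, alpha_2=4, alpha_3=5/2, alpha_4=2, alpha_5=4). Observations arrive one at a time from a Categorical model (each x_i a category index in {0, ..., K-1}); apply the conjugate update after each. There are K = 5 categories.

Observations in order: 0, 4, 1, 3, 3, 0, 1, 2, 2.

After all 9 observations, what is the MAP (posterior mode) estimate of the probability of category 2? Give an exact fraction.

7/45

obs 1: x=0 → posterior Dirichlet(7, 4, 5/2, 2, 4)
obs 2: x=4 → posterior Dirichlet(7, 4, 5/2, 2, 5)
obs 3: x=1 → posterior Dirichlet(7, 5, 5/2, 2, 5)
obs 4: x=3 → posterior Dirichlet(7, 5, 5/2, 3, 5)
obs 5: x=3 → posterior Dirichlet(7, 5, 5/2, 4, 5)
obs 6: x=0 → posterior Dirichlet(8, 5, 5/2, 4, 5)
obs 7: x=1 → posterior Dirichlet(8, 6, 5/2, 4, 5)
obs 8: x=2 → posterior Dirichlet(8, 6, 7/2, 4, 5)
obs 9: x=2 → posterior Dirichlet(8, 6, 9/2, 4, 5)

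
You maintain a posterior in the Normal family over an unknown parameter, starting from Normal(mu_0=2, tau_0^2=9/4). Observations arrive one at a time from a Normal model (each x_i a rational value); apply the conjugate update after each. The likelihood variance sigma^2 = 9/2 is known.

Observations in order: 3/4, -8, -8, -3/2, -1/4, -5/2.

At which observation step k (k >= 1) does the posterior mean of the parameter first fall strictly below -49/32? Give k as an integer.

obs 1: x=3/4 → posterior Normal(19/12, 3/2)
obs 2: x=-8 → posterior Normal(-13/16, 9/8)
obs 3: x=-8 → posterior Normal(-9/4, 9/10)
obs 4: x=-3/2 → posterior Normal(-17/8, 3/4)
obs 5: x=-1/4 → posterior Normal(-13/7, 9/14)
obs 6: x=-5/2 → posterior Normal(-31/16, 9/16)

k = 3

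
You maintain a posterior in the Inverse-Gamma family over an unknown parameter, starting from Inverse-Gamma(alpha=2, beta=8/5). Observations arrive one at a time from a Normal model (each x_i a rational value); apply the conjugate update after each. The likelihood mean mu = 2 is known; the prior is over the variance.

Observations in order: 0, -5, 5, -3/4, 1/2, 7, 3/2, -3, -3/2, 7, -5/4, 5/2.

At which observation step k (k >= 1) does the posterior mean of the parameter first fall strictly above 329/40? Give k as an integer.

obs 1: x=0 → posterior Inverse-Gamma(5/2, 18/5)
obs 2: x=-5 → posterior Inverse-Gamma(3, 281/10)
obs 3: x=5 → posterior Inverse-Gamma(7/2, 163/5)
obs 4: x=-3/4 → posterior Inverse-Gamma(4, 5821/160)
obs 5: x=1/2 → posterior Inverse-Gamma(9/2, 6001/160)
obs 6: x=7 → posterior Inverse-Gamma(5, 8001/160)
obs 7: x=3/2 → posterior Inverse-Gamma(11/2, 8021/160)
obs 8: x=-3 → posterior Inverse-Gamma(6, 10021/160)
obs 9: x=-3/2 → posterior Inverse-Gamma(13/2, 11001/160)
obs 10: x=7 → posterior Inverse-Gamma(7, 13001/160)
obs 11: x=-5/4 → posterior Inverse-Gamma(15/2, 6923/80)
obs 12: x=5/2 → posterior Inverse-Gamma(8, 6933/80)

k = 2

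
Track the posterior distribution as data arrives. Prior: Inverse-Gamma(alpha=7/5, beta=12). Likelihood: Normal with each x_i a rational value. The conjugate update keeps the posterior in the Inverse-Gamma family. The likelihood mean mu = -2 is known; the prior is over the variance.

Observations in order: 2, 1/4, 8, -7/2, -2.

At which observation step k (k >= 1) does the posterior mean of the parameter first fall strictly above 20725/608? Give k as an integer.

k = 3

obs 1: x=2 → posterior Inverse-Gamma(19/10, 20)
obs 2: x=1/4 → posterior Inverse-Gamma(12/5, 721/32)
obs 3: x=8 → posterior Inverse-Gamma(29/10, 2321/32)
obs 4: x=-7/2 → posterior Inverse-Gamma(17/5, 2357/32)
obs 5: x=-2 → posterior Inverse-Gamma(39/10, 2357/32)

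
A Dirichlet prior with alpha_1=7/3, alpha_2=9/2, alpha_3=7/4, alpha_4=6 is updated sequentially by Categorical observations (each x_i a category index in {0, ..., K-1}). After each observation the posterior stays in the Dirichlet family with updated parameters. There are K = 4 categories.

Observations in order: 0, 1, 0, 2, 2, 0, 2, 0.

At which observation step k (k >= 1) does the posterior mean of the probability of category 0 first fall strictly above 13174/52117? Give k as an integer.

obs 1: x=0 → posterior Dirichlet(10/3, 9/2, 7/4, 6)
obs 2: x=1 → posterior Dirichlet(10/3, 11/2, 7/4, 6)
obs 3: x=0 → posterior Dirichlet(13/3, 11/2, 7/4, 6)
obs 4: x=2 → posterior Dirichlet(13/3, 11/2, 11/4, 6)
obs 5: x=2 → posterior Dirichlet(13/3, 11/2, 15/4, 6)
obs 6: x=0 → posterior Dirichlet(16/3, 11/2, 15/4, 6)
obs 7: x=2 → posterior Dirichlet(16/3, 11/2, 19/4, 6)
obs 8: x=0 → posterior Dirichlet(19/3, 11/2, 19/4, 6)

k = 6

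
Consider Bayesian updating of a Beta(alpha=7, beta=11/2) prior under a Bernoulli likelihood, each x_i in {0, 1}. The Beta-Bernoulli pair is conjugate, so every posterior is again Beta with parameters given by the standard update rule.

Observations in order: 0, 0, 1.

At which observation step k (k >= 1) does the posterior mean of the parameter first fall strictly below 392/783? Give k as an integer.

obs 1: x=0 → posterior Beta(7, 13/2)
obs 2: x=0 → posterior Beta(7, 15/2)
obs 3: x=1 → posterior Beta(8, 15/2)

k = 2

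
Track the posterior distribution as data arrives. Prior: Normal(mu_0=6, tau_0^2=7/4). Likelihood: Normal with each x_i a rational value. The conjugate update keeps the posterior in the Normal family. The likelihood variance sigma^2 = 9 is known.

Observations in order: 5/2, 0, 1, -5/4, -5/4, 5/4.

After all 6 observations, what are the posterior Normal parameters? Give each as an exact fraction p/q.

mu_0=309/104, tau_0^2=21/26

obs 1: x=5/2 → posterior Normal(467/86, 63/43)
obs 2: x=0 → posterior Normal(467/100, 63/50)
obs 3: x=1 → posterior Normal(481/114, 21/19)
obs 4: x=-5/4 → posterior Normal(927/256, 63/64)
obs 5: x=-5/4 → posterior Normal(223/71, 63/71)
obs 6: x=5/4 → posterior Normal(309/104, 21/26)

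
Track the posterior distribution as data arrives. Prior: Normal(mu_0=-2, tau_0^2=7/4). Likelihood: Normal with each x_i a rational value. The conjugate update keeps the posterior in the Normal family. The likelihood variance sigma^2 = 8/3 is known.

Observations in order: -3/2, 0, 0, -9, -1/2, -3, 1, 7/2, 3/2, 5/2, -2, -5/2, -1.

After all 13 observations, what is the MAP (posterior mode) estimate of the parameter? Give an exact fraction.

-59/61

obs 1: x=-3/2 → posterior Normal(-191/106, 56/53)
obs 2: x=0 → posterior Normal(-191/148, 28/37)
obs 3: x=0 → posterior Normal(-191/190, 56/95)
obs 4: x=-9 → posterior Normal(-569/232, 14/29)
obs 5: x=-1/2 → posterior Normal(-295/137, 56/137)
obs 6: x=-3 → posterior Normal(-179/79, 28/79)
obs 7: x=1 → posterior Normal(-337/179, 56/179)
obs 8: x=7/2 → posterior Normal(-527/400, 7/25)
obs 9: x=3/2 → posterior Normal(-232/221, 56/221)
obs 10: x=5/2 → posterior Normal(-359/484, 28/121)
obs 11: x=-2 → posterior Normal(-443/526, 56/263)
obs 12: x=-5/2 → posterior Normal(-137/142, 14/71)
obs 13: x=-1 → posterior Normal(-59/61, 56/305)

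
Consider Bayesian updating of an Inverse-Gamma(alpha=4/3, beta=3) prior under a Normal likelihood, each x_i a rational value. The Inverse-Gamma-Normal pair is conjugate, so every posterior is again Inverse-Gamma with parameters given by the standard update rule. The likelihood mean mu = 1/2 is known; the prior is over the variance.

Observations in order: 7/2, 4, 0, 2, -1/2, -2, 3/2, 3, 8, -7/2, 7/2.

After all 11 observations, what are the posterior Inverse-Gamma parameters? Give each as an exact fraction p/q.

alpha=41/6, beta=251/4

obs 1: x=7/2 → posterior Inverse-Gamma(11/6, 15/2)
obs 2: x=4 → posterior Inverse-Gamma(7/3, 109/8)
obs 3: x=0 → posterior Inverse-Gamma(17/6, 55/4)
obs 4: x=2 → posterior Inverse-Gamma(10/3, 119/8)
obs 5: x=-1/2 → posterior Inverse-Gamma(23/6, 123/8)
obs 6: x=-2 → posterior Inverse-Gamma(13/3, 37/2)
obs 7: x=3/2 → posterior Inverse-Gamma(29/6, 19)
obs 8: x=3 → posterior Inverse-Gamma(16/3, 177/8)
obs 9: x=8 → posterior Inverse-Gamma(35/6, 201/4)
obs 10: x=-7/2 → posterior Inverse-Gamma(19/3, 233/4)
obs 11: x=7/2 → posterior Inverse-Gamma(41/6, 251/4)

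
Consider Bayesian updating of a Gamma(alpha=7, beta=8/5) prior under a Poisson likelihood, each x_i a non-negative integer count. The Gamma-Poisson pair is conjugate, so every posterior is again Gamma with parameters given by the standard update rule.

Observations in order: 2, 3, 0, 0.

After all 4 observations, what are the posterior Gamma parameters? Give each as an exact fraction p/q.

obs 1: x=2 → posterior Gamma(9, 13/5)
obs 2: x=3 → posterior Gamma(12, 18/5)
obs 3: x=0 → posterior Gamma(12, 23/5)
obs 4: x=0 → posterior Gamma(12, 28/5)

alpha=12, beta=28/5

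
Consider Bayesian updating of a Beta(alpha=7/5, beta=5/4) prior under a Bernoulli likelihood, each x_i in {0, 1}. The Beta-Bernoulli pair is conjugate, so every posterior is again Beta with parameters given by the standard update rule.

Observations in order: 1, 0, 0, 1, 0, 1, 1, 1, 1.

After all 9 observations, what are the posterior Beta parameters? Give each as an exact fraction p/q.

alpha=37/5, beta=17/4

obs 1: x=1 → posterior Beta(12/5, 5/4)
obs 2: x=0 → posterior Beta(12/5, 9/4)
obs 3: x=0 → posterior Beta(12/5, 13/4)
obs 4: x=1 → posterior Beta(17/5, 13/4)
obs 5: x=0 → posterior Beta(17/5, 17/4)
obs 6: x=1 → posterior Beta(22/5, 17/4)
obs 7: x=1 → posterior Beta(27/5, 17/4)
obs 8: x=1 → posterior Beta(32/5, 17/4)
obs 9: x=1 → posterior Beta(37/5, 17/4)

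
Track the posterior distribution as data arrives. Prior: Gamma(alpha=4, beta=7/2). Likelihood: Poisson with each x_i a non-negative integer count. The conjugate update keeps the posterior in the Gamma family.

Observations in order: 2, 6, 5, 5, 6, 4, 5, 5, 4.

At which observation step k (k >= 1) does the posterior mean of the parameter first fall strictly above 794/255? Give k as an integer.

obs 1: x=2 → posterior Gamma(6, 9/2)
obs 2: x=6 → posterior Gamma(12, 11/2)
obs 3: x=5 → posterior Gamma(17, 13/2)
obs 4: x=5 → posterior Gamma(22, 15/2)
obs 5: x=6 → posterior Gamma(28, 17/2)
obs 6: x=4 → posterior Gamma(32, 19/2)
obs 7: x=5 → posterior Gamma(37, 21/2)
obs 8: x=5 → posterior Gamma(42, 23/2)
obs 9: x=4 → posterior Gamma(46, 25/2)

k = 5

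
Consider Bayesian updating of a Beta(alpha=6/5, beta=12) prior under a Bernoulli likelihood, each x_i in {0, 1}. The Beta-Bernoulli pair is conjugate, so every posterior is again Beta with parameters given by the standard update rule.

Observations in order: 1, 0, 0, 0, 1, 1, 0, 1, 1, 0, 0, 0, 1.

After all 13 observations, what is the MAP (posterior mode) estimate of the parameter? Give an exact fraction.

31/121

obs 1: x=1 → posterior Beta(11/5, 12)
obs 2: x=0 → posterior Beta(11/5, 13)
obs 3: x=0 → posterior Beta(11/5, 14)
obs 4: x=0 → posterior Beta(11/5, 15)
obs 5: x=1 → posterior Beta(16/5, 15)
obs 6: x=1 → posterior Beta(21/5, 15)
obs 7: x=0 → posterior Beta(21/5, 16)
obs 8: x=1 → posterior Beta(26/5, 16)
obs 9: x=1 → posterior Beta(31/5, 16)
obs 10: x=0 → posterior Beta(31/5, 17)
obs 11: x=0 → posterior Beta(31/5, 18)
obs 12: x=0 → posterior Beta(31/5, 19)
obs 13: x=1 → posterior Beta(36/5, 19)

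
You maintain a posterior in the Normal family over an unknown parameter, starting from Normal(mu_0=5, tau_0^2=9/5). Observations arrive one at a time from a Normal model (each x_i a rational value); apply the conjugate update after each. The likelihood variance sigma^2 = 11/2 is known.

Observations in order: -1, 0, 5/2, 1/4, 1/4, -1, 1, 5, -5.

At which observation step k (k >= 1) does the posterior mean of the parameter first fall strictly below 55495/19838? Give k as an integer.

obs 1: x=-1 → posterior Normal(257/73, 99/73)
obs 2: x=0 → posterior Normal(257/91, 99/91)
obs 3: x=5/2 → posterior Normal(302/109, 99/109)
obs 4: x=1/4 → posterior Normal(613/254, 99/127)
obs 5: x=1/4 → posterior Normal(311/145, 99/145)
obs 6: x=-1 → posterior Normal(293/163, 99/163)
obs 7: x=1 → posterior Normal(311/181, 99/181)
obs 8: x=5 → posterior Normal(401/199, 99/199)
obs 9: x=-5 → posterior Normal(311/217, 99/217)

k = 3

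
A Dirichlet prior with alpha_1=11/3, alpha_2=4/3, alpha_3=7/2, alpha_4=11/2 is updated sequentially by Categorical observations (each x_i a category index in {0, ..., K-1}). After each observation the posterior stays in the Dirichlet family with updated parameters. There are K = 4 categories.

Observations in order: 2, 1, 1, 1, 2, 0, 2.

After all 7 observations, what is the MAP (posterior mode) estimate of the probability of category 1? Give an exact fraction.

obs 1: x=2 → posterior Dirichlet(11/3, 4/3, 9/2, 11/2)
obs 2: x=1 → posterior Dirichlet(11/3, 7/3, 9/2, 11/2)
obs 3: x=1 → posterior Dirichlet(11/3, 10/3, 9/2, 11/2)
obs 4: x=1 → posterior Dirichlet(11/3, 13/3, 9/2, 11/2)
obs 5: x=2 → posterior Dirichlet(11/3, 13/3, 11/2, 11/2)
obs 6: x=0 → posterior Dirichlet(14/3, 13/3, 11/2, 11/2)
obs 7: x=2 → posterior Dirichlet(14/3, 13/3, 13/2, 11/2)

10/51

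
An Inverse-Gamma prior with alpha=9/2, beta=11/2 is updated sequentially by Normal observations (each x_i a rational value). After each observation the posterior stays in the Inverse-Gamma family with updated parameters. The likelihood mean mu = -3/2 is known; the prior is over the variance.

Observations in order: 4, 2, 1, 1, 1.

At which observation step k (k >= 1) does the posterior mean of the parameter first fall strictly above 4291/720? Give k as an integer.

obs 1: x=4 → posterior Inverse-Gamma(5, 165/8)
obs 2: x=2 → posterior Inverse-Gamma(11/2, 107/4)
obs 3: x=1 → posterior Inverse-Gamma(6, 239/8)
obs 4: x=1 → posterior Inverse-Gamma(13/2, 33)
obs 5: x=1 → posterior Inverse-Gamma(7, 289/8)

k = 3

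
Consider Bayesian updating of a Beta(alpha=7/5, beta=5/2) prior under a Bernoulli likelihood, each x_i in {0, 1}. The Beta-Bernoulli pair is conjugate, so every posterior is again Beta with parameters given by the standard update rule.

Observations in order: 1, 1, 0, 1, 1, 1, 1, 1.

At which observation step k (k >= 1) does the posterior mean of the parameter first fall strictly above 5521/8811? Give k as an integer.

k = 6

obs 1: x=1 → posterior Beta(12/5, 5/2)
obs 2: x=1 → posterior Beta(17/5, 5/2)
obs 3: x=0 → posterior Beta(17/5, 7/2)
obs 4: x=1 → posterior Beta(22/5, 7/2)
obs 5: x=1 → posterior Beta(27/5, 7/2)
obs 6: x=1 → posterior Beta(32/5, 7/2)
obs 7: x=1 → posterior Beta(37/5, 7/2)
obs 8: x=1 → posterior Beta(42/5, 7/2)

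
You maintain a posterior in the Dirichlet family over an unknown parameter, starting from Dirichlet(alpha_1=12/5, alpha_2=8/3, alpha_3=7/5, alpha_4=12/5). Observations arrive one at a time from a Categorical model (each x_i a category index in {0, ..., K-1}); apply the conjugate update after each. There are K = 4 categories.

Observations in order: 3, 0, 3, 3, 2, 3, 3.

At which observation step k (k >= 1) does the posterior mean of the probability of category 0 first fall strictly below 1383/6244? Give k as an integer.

k = 7

obs 1: x=3 → posterior Dirichlet(12/5, 8/3, 7/5, 17/5)
obs 2: x=0 → posterior Dirichlet(17/5, 8/3, 7/5, 17/5)
obs 3: x=3 → posterior Dirichlet(17/5, 8/3, 7/5, 22/5)
obs 4: x=3 → posterior Dirichlet(17/5, 8/3, 7/5, 27/5)
obs 5: x=2 → posterior Dirichlet(17/5, 8/3, 12/5, 27/5)
obs 6: x=3 → posterior Dirichlet(17/5, 8/3, 12/5, 32/5)
obs 7: x=3 → posterior Dirichlet(17/5, 8/3, 12/5, 37/5)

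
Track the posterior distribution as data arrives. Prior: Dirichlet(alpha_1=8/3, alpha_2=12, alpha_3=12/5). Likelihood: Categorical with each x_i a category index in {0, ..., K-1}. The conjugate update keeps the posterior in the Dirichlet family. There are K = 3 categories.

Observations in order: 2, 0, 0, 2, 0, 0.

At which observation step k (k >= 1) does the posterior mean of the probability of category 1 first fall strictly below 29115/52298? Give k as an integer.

k = 5

obs 1: x=2 → posterior Dirichlet(8/3, 12, 17/5)
obs 2: x=0 → posterior Dirichlet(11/3, 12, 17/5)
obs 3: x=0 → posterior Dirichlet(14/3, 12, 17/5)
obs 4: x=2 → posterior Dirichlet(14/3, 12, 22/5)
obs 5: x=0 → posterior Dirichlet(17/3, 12, 22/5)
obs 6: x=0 → posterior Dirichlet(20/3, 12, 22/5)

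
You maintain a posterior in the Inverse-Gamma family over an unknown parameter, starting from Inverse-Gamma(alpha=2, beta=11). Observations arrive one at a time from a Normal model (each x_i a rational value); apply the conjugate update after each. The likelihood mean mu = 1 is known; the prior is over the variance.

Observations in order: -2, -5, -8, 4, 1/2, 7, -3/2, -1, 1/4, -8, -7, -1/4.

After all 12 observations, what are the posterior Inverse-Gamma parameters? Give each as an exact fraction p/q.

obs 1: x=-2 → posterior Inverse-Gamma(5/2, 31/2)
obs 2: x=-5 → posterior Inverse-Gamma(3, 67/2)
obs 3: x=-8 → posterior Inverse-Gamma(7/2, 74)
obs 4: x=4 → posterior Inverse-Gamma(4, 157/2)
obs 5: x=1/2 → posterior Inverse-Gamma(9/2, 629/8)
obs 6: x=7 → posterior Inverse-Gamma(5, 773/8)
obs 7: x=-3/2 → posterior Inverse-Gamma(11/2, 399/4)
obs 8: x=-1 → posterior Inverse-Gamma(6, 407/4)
obs 9: x=1/4 → posterior Inverse-Gamma(13/2, 3265/32)
obs 10: x=-8 → posterior Inverse-Gamma(7, 4561/32)
obs 11: x=-7 → posterior Inverse-Gamma(15/2, 5585/32)
obs 12: x=-1/4 → posterior Inverse-Gamma(8, 2805/16)

alpha=8, beta=2805/16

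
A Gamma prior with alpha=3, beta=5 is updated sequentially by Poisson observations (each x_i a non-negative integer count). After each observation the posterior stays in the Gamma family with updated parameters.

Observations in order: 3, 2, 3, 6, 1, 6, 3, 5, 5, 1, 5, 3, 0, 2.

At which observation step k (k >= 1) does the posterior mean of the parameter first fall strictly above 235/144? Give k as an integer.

obs 1: x=3 → posterior Gamma(6, 6)
obs 2: x=2 → posterior Gamma(8, 7)
obs 3: x=3 → posterior Gamma(11, 8)
obs 4: x=6 → posterior Gamma(17, 9)
obs 5: x=1 → posterior Gamma(18, 10)
obs 6: x=6 → posterior Gamma(24, 11)
obs 7: x=3 → posterior Gamma(27, 12)
obs 8: x=5 → posterior Gamma(32, 13)
obs 9: x=5 → posterior Gamma(37, 14)
obs 10: x=1 → posterior Gamma(38, 15)
obs 11: x=5 → posterior Gamma(43, 16)
obs 12: x=3 → posterior Gamma(46, 17)
obs 13: x=0 → posterior Gamma(46, 18)
obs 14: x=2 → posterior Gamma(48, 19)

k = 4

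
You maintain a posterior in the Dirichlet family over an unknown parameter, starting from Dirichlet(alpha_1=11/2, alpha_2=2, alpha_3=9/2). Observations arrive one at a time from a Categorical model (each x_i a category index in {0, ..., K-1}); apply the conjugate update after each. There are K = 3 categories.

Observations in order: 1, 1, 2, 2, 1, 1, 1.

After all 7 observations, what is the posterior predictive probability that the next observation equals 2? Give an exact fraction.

13/38

obs 1: x=1 → posterior Dirichlet(11/2, 3, 9/2)
obs 2: x=1 → posterior Dirichlet(11/2, 4, 9/2)
obs 3: x=2 → posterior Dirichlet(11/2, 4, 11/2)
obs 4: x=2 → posterior Dirichlet(11/2, 4, 13/2)
obs 5: x=1 → posterior Dirichlet(11/2, 5, 13/2)
obs 6: x=1 → posterior Dirichlet(11/2, 6, 13/2)
obs 7: x=1 → posterior Dirichlet(11/2, 7, 13/2)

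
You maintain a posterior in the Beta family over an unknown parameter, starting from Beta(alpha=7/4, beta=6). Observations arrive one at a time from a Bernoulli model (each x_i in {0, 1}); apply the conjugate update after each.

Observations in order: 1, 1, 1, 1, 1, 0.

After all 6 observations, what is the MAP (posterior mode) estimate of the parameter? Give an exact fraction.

23/47

obs 1: x=1 → posterior Beta(11/4, 6)
obs 2: x=1 → posterior Beta(15/4, 6)
obs 3: x=1 → posterior Beta(19/4, 6)
obs 4: x=1 → posterior Beta(23/4, 6)
obs 5: x=1 → posterior Beta(27/4, 6)
obs 6: x=0 → posterior Beta(27/4, 7)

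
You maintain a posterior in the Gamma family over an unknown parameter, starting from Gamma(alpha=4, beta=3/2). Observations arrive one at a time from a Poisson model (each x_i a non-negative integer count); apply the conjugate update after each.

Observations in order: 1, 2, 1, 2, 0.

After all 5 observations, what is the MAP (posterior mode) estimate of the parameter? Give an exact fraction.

18/13

obs 1: x=1 → posterior Gamma(5, 5/2)
obs 2: x=2 → posterior Gamma(7, 7/2)
obs 3: x=1 → posterior Gamma(8, 9/2)
obs 4: x=2 → posterior Gamma(10, 11/2)
obs 5: x=0 → posterior Gamma(10, 13/2)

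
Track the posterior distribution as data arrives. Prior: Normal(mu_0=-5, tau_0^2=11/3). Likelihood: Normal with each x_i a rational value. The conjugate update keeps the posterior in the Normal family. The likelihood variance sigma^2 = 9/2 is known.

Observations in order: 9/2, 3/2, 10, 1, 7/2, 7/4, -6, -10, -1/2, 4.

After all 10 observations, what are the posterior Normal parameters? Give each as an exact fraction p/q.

mu_0=159/494, tau_0^2=99/247

obs 1: x=9/2 → posterior Normal(-36/49, 99/49)
obs 2: x=3/2 → posterior Normal(-3/71, 99/71)
obs 3: x=10 → posterior Normal(7/3, 33/31)
obs 4: x=1 → posterior Normal(239/115, 99/115)
obs 5: x=7/2 → posterior Normal(316/137, 99/137)
obs 6: x=7/4 → posterior Normal(709/318, 33/53)
obs 7: x=-6 → posterior Normal(445/362, 99/181)
obs 8: x=-10 → posterior Normal(5/406, 99/203)
obs 9: x=-1/2 → posterior Normal(-17/450, 11/25)
obs 10: x=4 → posterior Normal(159/494, 99/247)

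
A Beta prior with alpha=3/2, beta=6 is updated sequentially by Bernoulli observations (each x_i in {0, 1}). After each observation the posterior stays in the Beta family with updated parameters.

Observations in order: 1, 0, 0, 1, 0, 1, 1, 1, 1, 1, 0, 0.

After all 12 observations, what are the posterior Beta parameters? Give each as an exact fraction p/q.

obs 1: x=1 → posterior Beta(5/2, 6)
obs 2: x=0 → posterior Beta(5/2, 7)
obs 3: x=0 → posterior Beta(5/2, 8)
obs 4: x=1 → posterior Beta(7/2, 8)
obs 5: x=0 → posterior Beta(7/2, 9)
obs 6: x=1 → posterior Beta(9/2, 9)
obs 7: x=1 → posterior Beta(11/2, 9)
obs 8: x=1 → posterior Beta(13/2, 9)
obs 9: x=1 → posterior Beta(15/2, 9)
obs 10: x=1 → posterior Beta(17/2, 9)
obs 11: x=0 → posterior Beta(17/2, 10)
obs 12: x=0 → posterior Beta(17/2, 11)

alpha=17/2, beta=11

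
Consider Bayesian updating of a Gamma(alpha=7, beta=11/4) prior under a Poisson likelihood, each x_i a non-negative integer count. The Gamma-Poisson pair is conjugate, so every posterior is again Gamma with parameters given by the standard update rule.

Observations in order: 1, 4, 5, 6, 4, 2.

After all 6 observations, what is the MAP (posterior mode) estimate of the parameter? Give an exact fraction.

16/5

obs 1: x=1 → posterior Gamma(8, 15/4)
obs 2: x=4 → posterior Gamma(12, 19/4)
obs 3: x=5 → posterior Gamma(17, 23/4)
obs 4: x=6 → posterior Gamma(23, 27/4)
obs 5: x=4 → posterior Gamma(27, 31/4)
obs 6: x=2 → posterior Gamma(29, 35/4)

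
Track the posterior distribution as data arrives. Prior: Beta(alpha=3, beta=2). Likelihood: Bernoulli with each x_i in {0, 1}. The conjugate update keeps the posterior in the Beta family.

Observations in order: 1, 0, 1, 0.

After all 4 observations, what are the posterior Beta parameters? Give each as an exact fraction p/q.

obs 1: x=1 → posterior Beta(4, 2)
obs 2: x=0 → posterior Beta(4, 3)
obs 3: x=1 → posterior Beta(5, 3)
obs 4: x=0 → posterior Beta(5, 4)

alpha=5, beta=4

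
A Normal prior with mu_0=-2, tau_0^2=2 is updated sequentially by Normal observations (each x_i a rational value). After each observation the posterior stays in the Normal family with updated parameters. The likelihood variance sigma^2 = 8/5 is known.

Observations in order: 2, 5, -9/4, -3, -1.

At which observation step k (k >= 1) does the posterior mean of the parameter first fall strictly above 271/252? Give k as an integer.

obs 1: x=2 → posterior Normal(2/9, 8/9)
obs 2: x=5 → posterior Normal(27/14, 4/7)
obs 3: x=-9/4 → posterior Normal(63/76, 8/19)
obs 4: x=-3 → posterior Normal(1/32, 1/3)
obs 5: x=-1 → posterior Normal(-17/116, 8/29)

k = 2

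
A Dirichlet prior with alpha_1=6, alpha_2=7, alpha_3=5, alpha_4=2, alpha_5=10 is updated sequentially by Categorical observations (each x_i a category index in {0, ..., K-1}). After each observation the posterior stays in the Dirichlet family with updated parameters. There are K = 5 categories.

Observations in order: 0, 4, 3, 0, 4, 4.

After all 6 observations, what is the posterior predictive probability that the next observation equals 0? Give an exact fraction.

obs 1: x=0 → posterior Dirichlet(7, 7, 5, 2, 10)
obs 2: x=4 → posterior Dirichlet(7, 7, 5, 2, 11)
obs 3: x=3 → posterior Dirichlet(7, 7, 5, 3, 11)
obs 4: x=0 → posterior Dirichlet(8, 7, 5, 3, 11)
obs 5: x=4 → posterior Dirichlet(8, 7, 5, 3, 12)
obs 6: x=4 → posterior Dirichlet(8, 7, 5, 3, 13)

2/9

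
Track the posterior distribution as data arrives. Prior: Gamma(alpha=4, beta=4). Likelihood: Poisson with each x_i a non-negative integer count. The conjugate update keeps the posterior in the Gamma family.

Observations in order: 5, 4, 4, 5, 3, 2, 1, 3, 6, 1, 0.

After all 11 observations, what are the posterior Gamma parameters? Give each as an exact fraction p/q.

alpha=38, beta=15

obs 1: x=5 → posterior Gamma(9, 5)
obs 2: x=4 → posterior Gamma(13, 6)
obs 3: x=4 → posterior Gamma(17, 7)
obs 4: x=5 → posterior Gamma(22, 8)
obs 5: x=3 → posterior Gamma(25, 9)
obs 6: x=2 → posterior Gamma(27, 10)
obs 7: x=1 → posterior Gamma(28, 11)
obs 8: x=3 → posterior Gamma(31, 12)
obs 9: x=6 → posterior Gamma(37, 13)
obs 10: x=1 → posterior Gamma(38, 14)
obs 11: x=0 → posterior Gamma(38, 15)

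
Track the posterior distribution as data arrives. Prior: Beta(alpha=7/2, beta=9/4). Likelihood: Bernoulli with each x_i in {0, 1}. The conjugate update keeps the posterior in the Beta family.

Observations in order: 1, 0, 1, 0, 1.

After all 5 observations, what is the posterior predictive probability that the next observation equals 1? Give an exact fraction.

obs 1: x=1 → posterior Beta(9/2, 9/4)
obs 2: x=0 → posterior Beta(9/2, 13/4)
obs 3: x=1 → posterior Beta(11/2, 13/4)
obs 4: x=0 → posterior Beta(11/2, 17/4)
obs 5: x=1 → posterior Beta(13/2, 17/4)

26/43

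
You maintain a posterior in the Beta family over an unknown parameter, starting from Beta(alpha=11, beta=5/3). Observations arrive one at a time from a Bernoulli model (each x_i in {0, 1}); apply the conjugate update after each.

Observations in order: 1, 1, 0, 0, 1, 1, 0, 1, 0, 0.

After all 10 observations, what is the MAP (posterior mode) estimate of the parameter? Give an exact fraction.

45/62

obs 1: x=1 → posterior Beta(12, 5/3)
obs 2: x=1 → posterior Beta(13, 5/3)
obs 3: x=0 → posterior Beta(13, 8/3)
obs 4: x=0 → posterior Beta(13, 11/3)
obs 5: x=1 → posterior Beta(14, 11/3)
obs 6: x=1 → posterior Beta(15, 11/3)
obs 7: x=0 → posterior Beta(15, 14/3)
obs 8: x=1 → posterior Beta(16, 14/3)
obs 9: x=0 → posterior Beta(16, 17/3)
obs 10: x=0 → posterior Beta(16, 20/3)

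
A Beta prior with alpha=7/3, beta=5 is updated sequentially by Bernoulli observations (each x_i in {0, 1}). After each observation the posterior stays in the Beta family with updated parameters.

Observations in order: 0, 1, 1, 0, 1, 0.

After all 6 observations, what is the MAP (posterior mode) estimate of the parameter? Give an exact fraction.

13/34

obs 1: x=0 → posterior Beta(7/3, 6)
obs 2: x=1 → posterior Beta(10/3, 6)
obs 3: x=1 → posterior Beta(13/3, 6)
obs 4: x=0 → posterior Beta(13/3, 7)
obs 5: x=1 → posterior Beta(16/3, 7)
obs 6: x=0 → posterior Beta(16/3, 8)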